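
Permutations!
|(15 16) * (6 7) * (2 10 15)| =|(2 10 15 16)(6 7)| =4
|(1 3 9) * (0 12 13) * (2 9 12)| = |(0 2 9 1 3 12 13)| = 7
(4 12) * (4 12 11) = [0, 1, 2, 3, 11, 5, 6, 7, 8, 9, 10, 4, 12] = (12)(4 11)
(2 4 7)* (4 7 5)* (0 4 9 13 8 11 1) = [4, 0, 7, 3, 5, 9, 6, 2, 11, 13, 10, 1, 12, 8] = (0 4 5 9 13 8 11 1)(2 7)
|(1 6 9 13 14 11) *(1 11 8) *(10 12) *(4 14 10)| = |(1 6 9 13 10 12 4 14 8)| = 9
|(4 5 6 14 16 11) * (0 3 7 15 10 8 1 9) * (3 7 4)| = |(0 7 15 10 8 1 9)(3 4 5 6 14 16 11)| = 7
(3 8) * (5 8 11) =(3 11 5 8) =[0, 1, 2, 11, 4, 8, 6, 7, 3, 9, 10, 5]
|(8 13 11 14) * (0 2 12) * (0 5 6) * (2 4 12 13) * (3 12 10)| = |(0 4 10 3 12 5 6)(2 13 11 14 8)| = 35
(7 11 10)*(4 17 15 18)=(4 17 15 18)(7 11 10)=[0, 1, 2, 3, 17, 5, 6, 11, 8, 9, 7, 10, 12, 13, 14, 18, 16, 15, 4]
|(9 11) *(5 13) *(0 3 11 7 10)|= |(0 3 11 9 7 10)(5 13)|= 6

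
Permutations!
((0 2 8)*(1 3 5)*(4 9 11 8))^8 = (0 4 11)(1 5 3)(2 9 8)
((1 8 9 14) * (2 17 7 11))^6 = ((1 8 9 14)(2 17 7 11))^6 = (1 9)(2 7)(8 14)(11 17)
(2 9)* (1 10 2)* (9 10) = (1 9)(2 10) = [0, 9, 10, 3, 4, 5, 6, 7, 8, 1, 2]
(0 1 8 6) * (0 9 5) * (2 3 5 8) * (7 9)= (0 1 2 3 5)(6 7 9 8)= [1, 2, 3, 5, 4, 0, 7, 9, 6, 8]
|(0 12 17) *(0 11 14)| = |(0 12 17 11 14)| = 5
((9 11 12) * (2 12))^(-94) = ((2 12 9 11))^(-94) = (2 9)(11 12)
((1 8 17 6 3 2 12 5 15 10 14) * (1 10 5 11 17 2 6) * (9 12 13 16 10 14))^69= (1 17 11 12 9 10 16 13 2 8)(3 6)(5 15)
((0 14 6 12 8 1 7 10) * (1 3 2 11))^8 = (0 1 3 6 10 11 8 14 7 2 12)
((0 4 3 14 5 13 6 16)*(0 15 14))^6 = ((0 4 3)(5 13 6 16 15 14))^6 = (16)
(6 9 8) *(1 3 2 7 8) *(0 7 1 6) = (0 7 8)(1 3 2)(6 9) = [7, 3, 1, 2, 4, 5, 9, 8, 0, 6]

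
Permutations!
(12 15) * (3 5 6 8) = (3 5 6 8)(12 15) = [0, 1, 2, 5, 4, 6, 8, 7, 3, 9, 10, 11, 15, 13, 14, 12]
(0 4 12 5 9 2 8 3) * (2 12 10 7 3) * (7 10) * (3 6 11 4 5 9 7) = (0 5 7 6 11 4 3)(2 8)(9 12) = [5, 1, 8, 0, 3, 7, 11, 6, 2, 12, 10, 4, 9]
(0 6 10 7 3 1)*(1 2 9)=(0 6 10 7 3 2 9 1)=[6, 0, 9, 2, 4, 5, 10, 3, 8, 1, 7]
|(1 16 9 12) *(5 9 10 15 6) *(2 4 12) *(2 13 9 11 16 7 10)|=22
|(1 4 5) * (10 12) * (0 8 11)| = |(0 8 11)(1 4 5)(10 12)| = 6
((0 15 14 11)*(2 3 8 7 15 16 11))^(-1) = ((0 16 11)(2 3 8 7 15 14))^(-1) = (0 11 16)(2 14 15 7 8 3)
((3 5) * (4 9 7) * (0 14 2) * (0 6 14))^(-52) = (2 14 6)(4 7 9)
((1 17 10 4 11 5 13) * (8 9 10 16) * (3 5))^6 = ((1 17 16 8 9 10 4 11 3 5 13))^6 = (1 4 17 11 16 3 8 5 9 13 10)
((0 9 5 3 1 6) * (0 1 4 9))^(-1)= ((1 6)(3 4 9 5))^(-1)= (1 6)(3 5 9 4)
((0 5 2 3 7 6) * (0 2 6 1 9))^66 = (0 6 3 1)(2 7 9 5)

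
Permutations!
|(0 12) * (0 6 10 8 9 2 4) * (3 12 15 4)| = |(0 15 4)(2 3 12 6 10 8 9)| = 21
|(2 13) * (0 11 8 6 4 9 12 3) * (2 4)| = |(0 11 8 6 2 13 4 9 12 3)| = 10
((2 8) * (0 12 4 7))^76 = (12)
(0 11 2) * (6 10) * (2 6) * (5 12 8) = [11, 1, 0, 3, 4, 12, 10, 7, 5, 9, 2, 6, 8] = (0 11 6 10 2)(5 12 8)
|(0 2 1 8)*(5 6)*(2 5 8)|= |(0 5 6 8)(1 2)|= 4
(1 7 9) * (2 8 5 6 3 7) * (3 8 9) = [0, 2, 9, 7, 4, 6, 8, 3, 5, 1] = (1 2 9)(3 7)(5 6 8)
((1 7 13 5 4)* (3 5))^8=(1 13 5)(3 4 7)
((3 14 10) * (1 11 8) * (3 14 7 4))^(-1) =(1 8 11)(3 4 7)(10 14) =((1 11 8)(3 7 4)(10 14))^(-1)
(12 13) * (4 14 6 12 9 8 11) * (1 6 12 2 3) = [0, 6, 3, 1, 14, 5, 2, 7, 11, 8, 10, 4, 13, 9, 12] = (1 6 2 3)(4 14 12 13 9 8 11)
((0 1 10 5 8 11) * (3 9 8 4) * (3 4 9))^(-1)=((0 1 10 5 9 8 11))^(-1)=(0 11 8 9 5 10 1)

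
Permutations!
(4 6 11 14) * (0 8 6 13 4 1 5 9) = [8, 5, 2, 3, 13, 9, 11, 7, 6, 0, 10, 14, 12, 4, 1] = (0 8 6 11 14 1 5 9)(4 13)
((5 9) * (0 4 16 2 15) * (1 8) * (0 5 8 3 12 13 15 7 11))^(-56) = ((0 4 16 2 7 11)(1 3 12 13 15 5 9 8))^(-56) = (0 7 16)(2 4 11)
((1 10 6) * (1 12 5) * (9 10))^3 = (1 6)(5 10)(9 12)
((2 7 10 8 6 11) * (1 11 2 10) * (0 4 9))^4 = (0 4 9)(1 6 11 2 10 7 8)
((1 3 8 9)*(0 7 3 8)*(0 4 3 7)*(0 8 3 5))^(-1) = (0 5 4 3 1 9 8)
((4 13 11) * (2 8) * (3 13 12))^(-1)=(2 8)(3 12 4 11 13)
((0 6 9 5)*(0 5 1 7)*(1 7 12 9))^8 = (0 1 9)(6 12 7)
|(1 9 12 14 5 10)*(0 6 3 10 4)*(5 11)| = |(0 6 3 10 1 9 12 14 11 5 4)| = 11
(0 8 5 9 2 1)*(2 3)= [8, 0, 1, 2, 4, 9, 6, 7, 5, 3]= (0 8 5 9 3 2 1)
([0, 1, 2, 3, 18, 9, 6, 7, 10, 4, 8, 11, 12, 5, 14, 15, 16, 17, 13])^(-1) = (4 9 5 13 18)(8 10)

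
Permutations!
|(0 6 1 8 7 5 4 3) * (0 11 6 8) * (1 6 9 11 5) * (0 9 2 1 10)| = |(0 8 7 10)(1 9 11 2)(3 5 4)| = 12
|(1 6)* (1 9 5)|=|(1 6 9 5)|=4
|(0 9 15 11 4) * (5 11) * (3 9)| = |(0 3 9 15 5 11 4)| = 7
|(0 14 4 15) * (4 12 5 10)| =|(0 14 12 5 10 4 15)| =7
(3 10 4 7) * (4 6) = (3 10 6 4 7) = [0, 1, 2, 10, 7, 5, 4, 3, 8, 9, 6]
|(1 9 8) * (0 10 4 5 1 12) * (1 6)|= 9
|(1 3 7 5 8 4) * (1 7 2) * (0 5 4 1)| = 6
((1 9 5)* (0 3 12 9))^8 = ((0 3 12 9 5 1))^8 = (0 12 5)(1 3 9)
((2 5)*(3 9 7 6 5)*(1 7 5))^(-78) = (2 9)(3 5)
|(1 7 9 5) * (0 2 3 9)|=|(0 2 3 9 5 1 7)|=7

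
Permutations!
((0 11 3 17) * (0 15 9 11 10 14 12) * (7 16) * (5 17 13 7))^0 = (17)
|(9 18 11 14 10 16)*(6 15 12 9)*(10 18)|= 6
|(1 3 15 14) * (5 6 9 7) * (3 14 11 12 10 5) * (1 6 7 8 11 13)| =|(1 14 6 9 8 11 12 10 5 7 3 15 13)| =13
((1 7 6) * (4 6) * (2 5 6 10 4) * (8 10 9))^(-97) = (1 5 7 6 2)(4 10 8 9)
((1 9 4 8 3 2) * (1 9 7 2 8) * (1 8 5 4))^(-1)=((1 7 2 9)(3 5 4 8))^(-1)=(1 9 2 7)(3 8 4 5)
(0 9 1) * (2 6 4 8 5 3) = [9, 0, 6, 2, 8, 3, 4, 7, 5, 1] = (0 9 1)(2 6 4 8 5 3)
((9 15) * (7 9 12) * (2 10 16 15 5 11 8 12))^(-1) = (2 15 16 10)(5 9 7 12 8 11)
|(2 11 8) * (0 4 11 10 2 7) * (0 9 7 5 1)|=|(0 4 11 8 5 1)(2 10)(7 9)|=6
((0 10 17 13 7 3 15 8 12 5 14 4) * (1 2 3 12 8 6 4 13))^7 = ((0 10 17 1 2 3 15 6 4)(5 14 13 7 12))^7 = (0 6 3 1 10 4 15 2 17)(5 13 12 14 7)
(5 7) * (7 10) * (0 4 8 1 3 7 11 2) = (0 4 8 1 3 7 5 10 11 2) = [4, 3, 0, 7, 8, 10, 6, 5, 1, 9, 11, 2]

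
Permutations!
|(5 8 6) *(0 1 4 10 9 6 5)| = |(0 1 4 10 9 6)(5 8)| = 6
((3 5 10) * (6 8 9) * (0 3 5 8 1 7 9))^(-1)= (0 8 3)(1 6 9 7)(5 10)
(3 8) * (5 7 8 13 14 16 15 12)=[0, 1, 2, 13, 4, 7, 6, 8, 3, 9, 10, 11, 5, 14, 16, 12, 15]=(3 13 14 16 15 12 5 7 8)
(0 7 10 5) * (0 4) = [7, 1, 2, 3, 0, 4, 6, 10, 8, 9, 5] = (0 7 10 5 4)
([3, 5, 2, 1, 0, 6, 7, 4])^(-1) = [4, 3, 2, 0, 7, 1, 5, 6]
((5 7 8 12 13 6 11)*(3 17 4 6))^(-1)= (3 13 12 8 7 5 11 6 4 17)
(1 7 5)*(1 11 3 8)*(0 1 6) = [1, 7, 2, 8, 4, 11, 0, 5, 6, 9, 10, 3] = (0 1 7 5 11 3 8 6)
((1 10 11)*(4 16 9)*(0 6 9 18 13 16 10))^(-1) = ((0 6 9 4 10 11 1)(13 16 18))^(-1) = (0 1 11 10 4 9 6)(13 18 16)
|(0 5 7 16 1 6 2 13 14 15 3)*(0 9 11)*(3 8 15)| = |(0 5 7 16 1 6 2 13 14 3 9 11)(8 15)| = 12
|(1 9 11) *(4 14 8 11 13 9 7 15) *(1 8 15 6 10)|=12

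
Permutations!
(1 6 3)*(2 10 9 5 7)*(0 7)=(0 7 2 10 9 5)(1 6 3)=[7, 6, 10, 1, 4, 0, 3, 2, 8, 5, 9]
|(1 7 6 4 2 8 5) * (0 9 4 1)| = |(0 9 4 2 8 5)(1 7 6)| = 6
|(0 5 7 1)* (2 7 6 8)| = 7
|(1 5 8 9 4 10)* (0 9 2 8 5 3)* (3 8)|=8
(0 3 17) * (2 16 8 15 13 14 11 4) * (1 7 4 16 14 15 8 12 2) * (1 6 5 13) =[3, 7, 14, 17, 6, 13, 5, 4, 8, 9, 10, 16, 2, 15, 11, 1, 12, 0] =(0 3 17)(1 7 4 6 5 13 15)(2 14 11 16 12)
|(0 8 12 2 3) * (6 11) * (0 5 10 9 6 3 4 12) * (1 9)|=|(0 8)(1 9 6 11 3 5 10)(2 4 12)|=42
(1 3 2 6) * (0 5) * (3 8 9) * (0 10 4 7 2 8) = (0 5 10 4 7 2 6 1)(3 8 9) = [5, 0, 6, 8, 7, 10, 1, 2, 9, 3, 4]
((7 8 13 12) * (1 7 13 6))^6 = (13)(1 8)(6 7) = ((1 7 8 6)(12 13))^6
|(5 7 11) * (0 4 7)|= |(0 4 7 11 5)|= 5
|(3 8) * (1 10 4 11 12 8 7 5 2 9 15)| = 12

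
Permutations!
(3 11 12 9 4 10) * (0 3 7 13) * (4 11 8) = (0 3 8 4 10 7 13)(9 11 12) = [3, 1, 2, 8, 10, 5, 6, 13, 4, 11, 7, 12, 9, 0]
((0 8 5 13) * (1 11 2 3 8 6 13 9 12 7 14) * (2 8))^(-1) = ((0 6 13)(1 11 8 5 9 12 7 14)(2 3))^(-1) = (0 13 6)(1 14 7 12 9 5 8 11)(2 3)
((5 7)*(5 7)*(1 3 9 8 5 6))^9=((1 3 9 8 5 6))^9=(1 8)(3 5)(6 9)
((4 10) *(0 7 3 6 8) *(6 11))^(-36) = (11)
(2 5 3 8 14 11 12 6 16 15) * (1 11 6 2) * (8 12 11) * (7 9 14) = [0, 8, 5, 12, 4, 3, 16, 9, 7, 14, 10, 11, 2, 13, 6, 1, 15] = (1 8 7 9 14 6 16 15)(2 5 3 12)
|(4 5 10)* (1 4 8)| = 5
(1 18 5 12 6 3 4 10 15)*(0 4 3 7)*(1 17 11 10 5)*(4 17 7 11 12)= (0 17 12 6 11 10 15 7)(1 18)(4 5)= [17, 18, 2, 3, 5, 4, 11, 0, 8, 9, 15, 10, 6, 13, 14, 7, 16, 12, 1]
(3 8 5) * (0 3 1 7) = (0 3 8 5 1 7) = [3, 7, 2, 8, 4, 1, 6, 0, 5]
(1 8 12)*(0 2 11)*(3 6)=(0 2 11)(1 8 12)(3 6)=[2, 8, 11, 6, 4, 5, 3, 7, 12, 9, 10, 0, 1]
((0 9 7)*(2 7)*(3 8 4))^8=((0 9 2 7)(3 8 4))^8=(9)(3 4 8)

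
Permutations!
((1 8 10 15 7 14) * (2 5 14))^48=(15)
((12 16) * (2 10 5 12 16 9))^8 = (16)(2 12 10 9 5)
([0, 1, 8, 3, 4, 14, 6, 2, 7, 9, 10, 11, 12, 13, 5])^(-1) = (2 7 8)(5 14)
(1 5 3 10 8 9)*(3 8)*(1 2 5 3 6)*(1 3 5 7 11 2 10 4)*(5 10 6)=[0, 10, 7, 4, 1, 8, 3, 11, 9, 6, 5, 2]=(1 10 5 8 9 6 3 4)(2 7 11)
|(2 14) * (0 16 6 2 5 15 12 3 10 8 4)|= |(0 16 6 2 14 5 15 12 3 10 8 4)|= 12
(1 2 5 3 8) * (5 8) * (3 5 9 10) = [0, 2, 8, 9, 4, 5, 6, 7, 1, 10, 3] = (1 2 8)(3 9 10)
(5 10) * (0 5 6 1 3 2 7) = (0 5 10 6 1 3 2 7) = [5, 3, 7, 2, 4, 10, 1, 0, 8, 9, 6]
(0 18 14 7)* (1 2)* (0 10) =(0 18 14 7 10)(1 2) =[18, 2, 1, 3, 4, 5, 6, 10, 8, 9, 0, 11, 12, 13, 7, 15, 16, 17, 14]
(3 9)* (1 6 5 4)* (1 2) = (1 6 5 4 2)(3 9) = [0, 6, 1, 9, 2, 4, 5, 7, 8, 3]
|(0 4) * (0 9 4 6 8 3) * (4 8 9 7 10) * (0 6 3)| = 15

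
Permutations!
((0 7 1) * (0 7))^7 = (1 7)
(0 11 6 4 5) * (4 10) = (0 11 6 10 4 5) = [11, 1, 2, 3, 5, 0, 10, 7, 8, 9, 4, 6]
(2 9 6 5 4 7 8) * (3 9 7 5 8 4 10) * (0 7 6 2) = (0 7 4 5 10 3 9 2 6 8) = [7, 1, 6, 9, 5, 10, 8, 4, 0, 2, 3]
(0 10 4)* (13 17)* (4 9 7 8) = (0 10 9 7 8 4)(13 17) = [10, 1, 2, 3, 0, 5, 6, 8, 4, 7, 9, 11, 12, 17, 14, 15, 16, 13]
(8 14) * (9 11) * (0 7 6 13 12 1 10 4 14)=[7, 10, 2, 3, 14, 5, 13, 6, 0, 11, 4, 9, 1, 12, 8]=(0 7 6 13 12 1 10 4 14 8)(9 11)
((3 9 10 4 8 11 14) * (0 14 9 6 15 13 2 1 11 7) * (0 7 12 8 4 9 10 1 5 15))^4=(15)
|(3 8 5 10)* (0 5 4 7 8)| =|(0 5 10 3)(4 7 8)| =12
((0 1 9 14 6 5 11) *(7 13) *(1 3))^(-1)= ((0 3 1 9 14 6 5 11)(7 13))^(-1)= (0 11 5 6 14 9 1 3)(7 13)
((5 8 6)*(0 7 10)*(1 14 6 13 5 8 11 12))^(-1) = ((0 7 10)(1 14 6 8 13 5 11 12))^(-1) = (0 10 7)(1 12 11 5 13 8 6 14)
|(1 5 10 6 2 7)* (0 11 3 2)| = 9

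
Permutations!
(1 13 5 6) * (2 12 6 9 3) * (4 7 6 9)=(1 13 5 4 7 6)(2 12 9 3)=[0, 13, 12, 2, 7, 4, 1, 6, 8, 3, 10, 11, 9, 5]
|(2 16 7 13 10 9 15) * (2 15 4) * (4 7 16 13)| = 6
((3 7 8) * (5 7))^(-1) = (3 8 7 5)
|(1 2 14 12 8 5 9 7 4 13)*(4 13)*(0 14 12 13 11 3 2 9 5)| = 11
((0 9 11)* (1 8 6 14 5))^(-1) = (0 11 9)(1 5 14 6 8)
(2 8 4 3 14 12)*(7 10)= (2 8 4 3 14 12)(7 10)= [0, 1, 8, 14, 3, 5, 6, 10, 4, 9, 7, 11, 2, 13, 12]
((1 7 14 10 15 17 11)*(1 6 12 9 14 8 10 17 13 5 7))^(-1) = (5 13 15 10 8 7)(6 11 17 14 9 12)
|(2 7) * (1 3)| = |(1 3)(2 7)| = 2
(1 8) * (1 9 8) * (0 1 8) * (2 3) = [1, 8, 3, 2, 4, 5, 6, 7, 9, 0] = (0 1 8 9)(2 3)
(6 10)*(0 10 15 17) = (0 10 6 15 17) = [10, 1, 2, 3, 4, 5, 15, 7, 8, 9, 6, 11, 12, 13, 14, 17, 16, 0]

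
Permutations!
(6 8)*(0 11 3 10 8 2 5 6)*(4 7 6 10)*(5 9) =(0 11 3 4 7 6 2 9 5 10 8) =[11, 1, 9, 4, 7, 10, 2, 6, 0, 5, 8, 3]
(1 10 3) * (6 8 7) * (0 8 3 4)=(0 8 7 6 3 1 10 4)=[8, 10, 2, 1, 0, 5, 3, 6, 7, 9, 4]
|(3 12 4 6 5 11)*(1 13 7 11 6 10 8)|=18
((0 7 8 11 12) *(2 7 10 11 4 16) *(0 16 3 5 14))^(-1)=((0 10 11 12 16 2 7 8 4 3 5 14))^(-1)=(0 14 5 3 4 8 7 2 16 12 11 10)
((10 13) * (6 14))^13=(6 14)(10 13)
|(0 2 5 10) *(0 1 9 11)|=7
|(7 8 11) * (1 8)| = |(1 8 11 7)| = 4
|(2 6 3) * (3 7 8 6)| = 6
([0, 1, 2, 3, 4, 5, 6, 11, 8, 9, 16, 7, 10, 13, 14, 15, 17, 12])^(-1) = (7 11)(10 12 17 16)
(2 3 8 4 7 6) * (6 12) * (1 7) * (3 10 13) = (1 7 12 6 2 10 13 3 8 4) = [0, 7, 10, 8, 1, 5, 2, 12, 4, 9, 13, 11, 6, 3]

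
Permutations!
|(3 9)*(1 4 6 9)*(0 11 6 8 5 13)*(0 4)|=|(0 11 6 9 3 1)(4 8 5 13)|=12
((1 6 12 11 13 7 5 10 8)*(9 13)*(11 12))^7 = (1 10 7 9 6 8 5 13 11)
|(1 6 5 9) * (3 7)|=4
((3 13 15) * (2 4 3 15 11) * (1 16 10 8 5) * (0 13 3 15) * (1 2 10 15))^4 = ((0 13 11 10 8 5 2 4 1 16 15))^4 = (0 8 1 13 5 16 11 2 15 10 4)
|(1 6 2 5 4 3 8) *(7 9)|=|(1 6 2 5 4 3 8)(7 9)|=14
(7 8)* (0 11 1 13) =(0 11 1 13)(7 8) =[11, 13, 2, 3, 4, 5, 6, 8, 7, 9, 10, 1, 12, 0]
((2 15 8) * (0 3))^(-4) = (2 8 15)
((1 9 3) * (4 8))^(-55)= ((1 9 3)(4 8))^(-55)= (1 3 9)(4 8)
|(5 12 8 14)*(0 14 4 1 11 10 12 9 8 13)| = 11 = |(0 14 5 9 8 4 1 11 10 12 13)|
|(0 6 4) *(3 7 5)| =3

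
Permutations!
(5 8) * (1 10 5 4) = (1 10 5 8 4) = [0, 10, 2, 3, 1, 8, 6, 7, 4, 9, 5]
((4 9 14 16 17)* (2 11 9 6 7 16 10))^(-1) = (2 10 14 9 11)(4 17 16 7 6)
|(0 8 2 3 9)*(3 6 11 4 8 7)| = |(0 7 3 9)(2 6 11 4 8)| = 20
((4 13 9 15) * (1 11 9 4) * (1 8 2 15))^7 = (1 11 9)(2 15 8)(4 13)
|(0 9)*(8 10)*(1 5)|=|(0 9)(1 5)(8 10)|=2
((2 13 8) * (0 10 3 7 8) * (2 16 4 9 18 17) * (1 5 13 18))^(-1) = ((0 10 3 7 8 16 4 9 1 5 13)(2 18 17))^(-1) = (0 13 5 1 9 4 16 8 7 3 10)(2 17 18)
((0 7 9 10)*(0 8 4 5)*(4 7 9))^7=((0 9 10 8 7 4 5))^7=(10)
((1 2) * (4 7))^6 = ((1 2)(4 7))^6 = (7)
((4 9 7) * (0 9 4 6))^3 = (0 6 7 9)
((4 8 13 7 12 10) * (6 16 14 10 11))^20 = ((4 8 13 7 12 11 6 16 14 10))^20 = (16)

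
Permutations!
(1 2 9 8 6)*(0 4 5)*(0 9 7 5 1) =(0 4 1 2 7 5 9 8 6) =[4, 2, 7, 3, 1, 9, 0, 5, 6, 8]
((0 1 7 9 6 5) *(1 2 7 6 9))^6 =((9)(0 2 7 1 6 5))^6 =(9)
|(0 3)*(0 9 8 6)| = |(0 3 9 8 6)| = 5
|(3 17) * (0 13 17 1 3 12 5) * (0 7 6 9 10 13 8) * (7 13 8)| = 12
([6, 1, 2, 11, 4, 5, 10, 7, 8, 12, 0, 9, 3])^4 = [6, 1, 2, 3, 4, 5, 10, 7, 8, 9, 0, 11, 12]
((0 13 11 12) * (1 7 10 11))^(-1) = ((0 13 1 7 10 11 12))^(-1) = (0 12 11 10 7 1 13)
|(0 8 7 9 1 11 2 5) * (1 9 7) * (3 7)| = 6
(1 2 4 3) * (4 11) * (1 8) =[0, 2, 11, 8, 3, 5, 6, 7, 1, 9, 10, 4] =(1 2 11 4 3 8)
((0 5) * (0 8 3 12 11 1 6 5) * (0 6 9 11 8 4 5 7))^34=(0 6 7)(1 9 11)(3 12 8)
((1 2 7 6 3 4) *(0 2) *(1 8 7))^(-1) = ((0 2 1)(3 4 8 7 6))^(-1) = (0 1 2)(3 6 7 8 4)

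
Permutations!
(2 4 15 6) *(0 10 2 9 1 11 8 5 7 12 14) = (0 10 2 4 15 6 9 1 11 8 5 7 12 14) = [10, 11, 4, 3, 15, 7, 9, 12, 5, 1, 2, 8, 14, 13, 0, 6]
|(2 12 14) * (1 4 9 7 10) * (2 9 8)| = |(1 4 8 2 12 14 9 7 10)| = 9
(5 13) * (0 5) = [5, 1, 2, 3, 4, 13, 6, 7, 8, 9, 10, 11, 12, 0] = (0 5 13)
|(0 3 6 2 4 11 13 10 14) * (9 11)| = |(0 3 6 2 4 9 11 13 10 14)| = 10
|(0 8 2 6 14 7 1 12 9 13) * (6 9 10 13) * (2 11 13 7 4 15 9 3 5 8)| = 140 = |(0 2 3 5 8 11 13)(1 12 10 7)(4 15 9 6 14)|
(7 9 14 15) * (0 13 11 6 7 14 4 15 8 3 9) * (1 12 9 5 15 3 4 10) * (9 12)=[13, 9, 2, 5, 3, 15, 7, 0, 4, 10, 1, 6, 12, 11, 8, 14]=(0 13 11 6 7)(1 9 10)(3 5 15 14 8 4)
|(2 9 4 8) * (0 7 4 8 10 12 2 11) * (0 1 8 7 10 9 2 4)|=6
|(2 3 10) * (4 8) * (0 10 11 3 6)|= |(0 10 2 6)(3 11)(4 8)|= 4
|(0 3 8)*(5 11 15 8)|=|(0 3 5 11 15 8)|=6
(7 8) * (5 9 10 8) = (5 9 10 8 7) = [0, 1, 2, 3, 4, 9, 6, 5, 7, 10, 8]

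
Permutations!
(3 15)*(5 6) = (3 15)(5 6) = [0, 1, 2, 15, 4, 6, 5, 7, 8, 9, 10, 11, 12, 13, 14, 3]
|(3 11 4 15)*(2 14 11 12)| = |(2 14 11 4 15 3 12)| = 7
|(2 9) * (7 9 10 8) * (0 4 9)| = 7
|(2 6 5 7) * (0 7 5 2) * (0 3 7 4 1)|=|(0 4 1)(2 6)(3 7)|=6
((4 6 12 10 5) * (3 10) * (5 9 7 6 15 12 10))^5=(15)(6 10 9 7)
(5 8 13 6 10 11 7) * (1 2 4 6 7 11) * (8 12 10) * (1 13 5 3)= (1 2 4 6 8 5 12 10 13 7 3)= [0, 2, 4, 1, 6, 12, 8, 3, 5, 9, 13, 11, 10, 7]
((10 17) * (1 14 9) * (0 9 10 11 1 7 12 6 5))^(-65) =((0 9 7 12 6 5)(1 14 10 17 11))^(-65) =(17)(0 9 7 12 6 5)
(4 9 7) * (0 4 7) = (0 4 9) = [4, 1, 2, 3, 9, 5, 6, 7, 8, 0]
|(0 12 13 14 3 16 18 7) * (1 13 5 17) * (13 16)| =|(0 12 5 17 1 16 18 7)(3 13 14)| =24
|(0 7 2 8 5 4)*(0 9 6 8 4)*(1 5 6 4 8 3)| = 8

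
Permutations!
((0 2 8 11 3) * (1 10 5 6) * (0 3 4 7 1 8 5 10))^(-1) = (0 1 7 4 11 8 6 5 2)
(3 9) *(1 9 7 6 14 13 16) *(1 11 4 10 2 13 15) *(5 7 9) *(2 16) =(1 5 7 6 14 15)(2 13)(3 9)(4 10 16 11) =[0, 5, 13, 9, 10, 7, 14, 6, 8, 3, 16, 4, 12, 2, 15, 1, 11]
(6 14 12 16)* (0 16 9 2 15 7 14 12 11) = (0 16 6 12 9 2 15 7 14 11) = [16, 1, 15, 3, 4, 5, 12, 14, 8, 2, 10, 0, 9, 13, 11, 7, 6]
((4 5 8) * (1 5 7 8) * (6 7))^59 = ((1 5)(4 6 7 8))^59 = (1 5)(4 8 7 6)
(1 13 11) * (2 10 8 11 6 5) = (1 13 6 5 2 10 8 11) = [0, 13, 10, 3, 4, 2, 5, 7, 11, 9, 8, 1, 12, 6]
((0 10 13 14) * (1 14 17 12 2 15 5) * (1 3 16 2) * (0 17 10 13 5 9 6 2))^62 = (0 10 3)(1 17)(2 9)(5 16 13)(6 15)(12 14)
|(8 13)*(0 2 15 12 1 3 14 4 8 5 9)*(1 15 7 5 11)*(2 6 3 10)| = |(0 6 3 14 4 8 13 11 1 10 2 7 5 9)(12 15)| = 14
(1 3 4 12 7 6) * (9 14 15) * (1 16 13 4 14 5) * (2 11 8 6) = [0, 3, 11, 14, 12, 1, 16, 2, 6, 5, 10, 8, 7, 4, 15, 9, 13] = (1 3 14 15 9 5)(2 11 8 6 16 13 4 12 7)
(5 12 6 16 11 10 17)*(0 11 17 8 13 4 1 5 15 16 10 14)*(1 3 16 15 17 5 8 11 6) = [6, 8, 2, 16, 3, 12, 10, 7, 13, 9, 11, 14, 1, 4, 0, 15, 5, 17] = (17)(0 6 10 11 14)(1 8 13 4 3 16 5 12)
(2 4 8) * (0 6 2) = (0 6 2 4 8) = [6, 1, 4, 3, 8, 5, 2, 7, 0]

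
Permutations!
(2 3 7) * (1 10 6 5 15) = (1 10 6 5 15)(2 3 7) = [0, 10, 3, 7, 4, 15, 5, 2, 8, 9, 6, 11, 12, 13, 14, 1]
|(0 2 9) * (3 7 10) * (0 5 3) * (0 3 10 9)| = 10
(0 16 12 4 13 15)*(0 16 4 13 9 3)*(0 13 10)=[4, 1, 2, 13, 9, 5, 6, 7, 8, 3, 0, 11, 10, 15, 14, 16, 12]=(0 4 9 3 13 15 16 12 10)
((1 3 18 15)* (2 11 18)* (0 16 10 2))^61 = (0 1 18 2 16 3 15 11 10)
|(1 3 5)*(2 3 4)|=|(1 4 2 3 5)|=5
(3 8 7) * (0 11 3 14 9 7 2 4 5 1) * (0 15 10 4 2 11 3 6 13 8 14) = (0 3 14 9 7)(1 15 10 4 5)(6 13 8 11) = [3, 15, 2, 14, 5, 1, 13, 0, 11, 7, 4, 6, 12, 8, 9, 10]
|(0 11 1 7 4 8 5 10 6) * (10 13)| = |(0 11 1 7 4 8 5 13 10 6)| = 10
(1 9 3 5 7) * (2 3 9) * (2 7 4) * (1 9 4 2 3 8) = (1 7 9 4 3 5 2 8) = [0, 7, 8, 5, 3, 2, 6, 9, 1, 4]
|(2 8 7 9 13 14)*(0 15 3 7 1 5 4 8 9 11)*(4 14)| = |(0 15 3 7 11)(1 5 14 2 9 13 4 8)| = 40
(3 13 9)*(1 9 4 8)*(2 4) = [0, 9, 4, 13, 8, 5, 6, 7, 1, 3, 10, 11, 12, 2] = (1 9 3 13 2 4 8)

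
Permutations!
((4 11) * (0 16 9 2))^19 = (0 2 9 16)(4 11)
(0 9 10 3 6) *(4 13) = (0 9 10 3 6)(4 13) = [9, 1, 2, 6, 13, 5, 0, 7, 8, 10, 3, 11, 12, 4]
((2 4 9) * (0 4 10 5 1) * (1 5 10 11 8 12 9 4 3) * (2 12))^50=(12)(0 1 3)(2 8 11)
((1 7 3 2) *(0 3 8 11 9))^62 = (0 11 7 2)(1 3 9 8)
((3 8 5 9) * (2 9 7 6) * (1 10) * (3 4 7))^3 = ((1 10)(2 9 4 7 6)(3 8 5))^3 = (1 10)(2 7 9 6 4)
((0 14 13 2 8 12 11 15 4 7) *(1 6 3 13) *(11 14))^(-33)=(0 15 7 11 4)(1 14 12 8 2 13 3 6)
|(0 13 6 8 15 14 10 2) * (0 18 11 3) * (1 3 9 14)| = |(0 13 6 8 15 1 3)(2 18 11 9 14 10)| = 42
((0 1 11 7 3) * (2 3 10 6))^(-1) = ((0 1 11 7 10 6 2 3))^(-1) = (0 3 2 6 10 7 11 1)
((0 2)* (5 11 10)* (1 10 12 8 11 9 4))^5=(0 2)(8 12 11)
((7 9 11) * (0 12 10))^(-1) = ((0 12 10)(7 9 11))^(-1) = (0 10 12)(7 11 9)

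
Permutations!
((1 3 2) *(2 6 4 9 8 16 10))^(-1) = (1 2 10 16 8 9 4 6 3)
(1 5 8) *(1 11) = (1 5 8 11) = [0, 5, 2, 3, 4, 8, 6, 7, 11, 9, 10, 1]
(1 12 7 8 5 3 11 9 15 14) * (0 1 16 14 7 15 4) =(0 1 12 15 7 8 5 3 11 9 4)(14 16) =[1, 12, 2, 11, 0, 3, 6, 8, 5, 4, 10, 9, 15, 13, 16, 7, 14]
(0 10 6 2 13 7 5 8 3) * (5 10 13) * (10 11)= [13, 1, 5, 0, 4, 8, 2, 11, 3, 9, 6, 10, 12, 7]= (0 13 7 11 10 6 2 5 8 3)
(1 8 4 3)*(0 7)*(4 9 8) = (0 7)(1 4 3)(8 9) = [7, 4, 2, 1, 3, 5, 6, 0, 9, 8]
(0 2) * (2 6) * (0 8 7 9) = (0 6 2 8 7 9) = [6, 1, 8, 3, 4, 5, 2, 9, 7, 0]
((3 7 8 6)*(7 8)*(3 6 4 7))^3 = ((3 8 4 7))^3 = (3 7 4 8)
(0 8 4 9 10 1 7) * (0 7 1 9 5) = [8, 1, 2, 3, 5, 0, 6, 7, 4, 10, 9] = (0 8 4 5)(9 10)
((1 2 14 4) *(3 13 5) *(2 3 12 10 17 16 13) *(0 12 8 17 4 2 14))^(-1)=(0 2 14 3 1 4 10 12)(5 13 16 17 8)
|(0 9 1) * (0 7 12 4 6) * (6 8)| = 8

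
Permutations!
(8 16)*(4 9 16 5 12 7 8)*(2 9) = [0, 1, 9, 3, 2, 12, 6, 8, 5, 16, 10, 11, 7, 13, 14, 15, 4] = (2 9 16 4)(5 12 7 8)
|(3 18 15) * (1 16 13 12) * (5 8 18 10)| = 12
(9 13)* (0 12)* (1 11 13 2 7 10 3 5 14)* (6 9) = [12, 11, 7, 5, 4, 14, 9, 10, 8, 2, 3, 13, 0, 6, 1] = (0 12)(1 11 13 6 9 2 7 10 3 5 14)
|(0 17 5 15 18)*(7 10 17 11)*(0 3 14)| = |(0 11 7 10 17 5 15 18 3 14)| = 10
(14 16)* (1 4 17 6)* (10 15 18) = (1 4 17 6)(10 15 18)(14 16) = [0, 4, 2, 3, 17, 5, 1, 7, 8, 9, 15, 11, 12, 13, 16, 18, 14, 6, 10]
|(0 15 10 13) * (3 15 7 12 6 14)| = 9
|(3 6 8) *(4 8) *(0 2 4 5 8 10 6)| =|(0 2 4 10 6 5 8 3)| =8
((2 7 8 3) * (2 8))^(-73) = (2 7)(3 8)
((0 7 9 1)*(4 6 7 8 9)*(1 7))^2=((0 8 9 7 4 6 1))^2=(0 9 4 1 8 7 6)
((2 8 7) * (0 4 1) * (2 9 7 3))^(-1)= ((0 4 1)(2 8 3)(7 9))^(-1)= (0 1 4)(2 3 8)(7 9)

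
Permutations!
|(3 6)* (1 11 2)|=|(1 11 2)(3 6)|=6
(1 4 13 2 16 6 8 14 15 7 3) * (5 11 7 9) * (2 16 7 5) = (1 4 13 16 6 8 14 15 9 2 7 3)(5 11) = [0, 4, 7, 1, 13, 11, 8, 3, 14, 2, 10, 5, 12, 16, 15, 9, 6]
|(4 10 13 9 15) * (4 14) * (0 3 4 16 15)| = |(0 3 4 10 13 9)(14 16 15)| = 6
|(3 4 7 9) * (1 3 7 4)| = |(1 3)(7 9)| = 2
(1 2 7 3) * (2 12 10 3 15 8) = [0, 12, 7, 1, 4, 5, 6, 15, 2, 9, 3, 11, 10, 13, 14, 8] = (1 12 10 3)(2 7 15 8)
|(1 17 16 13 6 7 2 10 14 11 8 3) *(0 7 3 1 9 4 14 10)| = 33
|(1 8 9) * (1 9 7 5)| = |(9)(1 8 7 5)| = 4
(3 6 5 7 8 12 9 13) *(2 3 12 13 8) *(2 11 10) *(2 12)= (2 3 6 5 7 11 10 12 9 8 13)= [0, 1, 3, 6, 4, 7, 5, 11, 13, 8, 12, 10, 9, 2]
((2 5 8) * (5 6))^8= (8)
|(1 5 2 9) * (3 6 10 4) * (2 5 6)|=|(1 6 10 4 3 2 9)|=7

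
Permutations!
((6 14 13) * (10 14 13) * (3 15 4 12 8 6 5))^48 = (15) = ((3 15 4 12 8 6 13 5)(10 14))^48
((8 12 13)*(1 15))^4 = (15)(8 12 13)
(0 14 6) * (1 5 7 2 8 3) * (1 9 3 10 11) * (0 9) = [14, 5, 8, 0, 4, 7, 9, 2, 10, 3, 11, 1, 12, 13, 6] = (0 14 6 9 3)(1 5 7 2 8 10 11)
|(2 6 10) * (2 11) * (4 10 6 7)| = 5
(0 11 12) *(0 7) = (0 11 12 7) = [11, 1, 2, 3, 4, 5, 6, 0, 8, 9, 10, 12, 7]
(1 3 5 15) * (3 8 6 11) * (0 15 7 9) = (0 15 1 8 6 11 3 5 7 9) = [15, 8, 2, 5, 4, 7, 11, 9, 6, 0, 10, 3, 12, 13, 14, 1]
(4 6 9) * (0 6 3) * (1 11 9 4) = (0 6 4 3)(1 11 9) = [6, 11, 2, 0, 3, 5, 4, 7, 8, 1, 10, 9]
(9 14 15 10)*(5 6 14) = (5 6 14 15 10 9) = [0, 1, 2, 3, 4, 6, 14, 7, 8, 5, 9, 11, 12, 13, 15, 10]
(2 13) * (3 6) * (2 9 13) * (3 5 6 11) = (3 11)(5 6)(9 13) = [0, 1, 2, 11, 4, 6, 5, 7, 8, 13, 10, 3, 12, 9]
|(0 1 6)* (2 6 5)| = 5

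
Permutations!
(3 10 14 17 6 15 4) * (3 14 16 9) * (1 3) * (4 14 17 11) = [0, 3, 2, 10, 17, 5, 15, 7, 8, 1, 16, 4, 12, 13, 11, 14, 9, 6] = (1 3 10 16 9)(4 17 6 15 14 11)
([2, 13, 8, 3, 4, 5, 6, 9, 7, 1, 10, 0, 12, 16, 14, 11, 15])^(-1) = [11, 9, 0, 3, 4, 5, 6, 8, 2, 7, 10, 15, 12, 1, 14, 16, 13]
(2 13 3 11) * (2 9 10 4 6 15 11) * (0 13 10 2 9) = [13, 1, 10, 9, 6, 5, 15, 7, 8, 2, 4, 0, 12, 3, 14, 11] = (0 13 3 9 2 10 4 6 15 11)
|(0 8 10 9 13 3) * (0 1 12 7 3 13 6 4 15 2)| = 8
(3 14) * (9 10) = [0, 1, 2, 14, 4, 5, 6, 7, 8, 10, 9, 11, 12, 13, 3] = (3 14)(9 10)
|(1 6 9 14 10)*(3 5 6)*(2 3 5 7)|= |(1 5 6 9 14 10)(2 3 7)|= 6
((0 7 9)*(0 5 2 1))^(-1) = (0 1 2 5 9 7)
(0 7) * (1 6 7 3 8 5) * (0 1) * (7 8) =[3, 6, 2, 7, 4, 0, 8, 1, 5] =(0 3 7 1 6 8 5)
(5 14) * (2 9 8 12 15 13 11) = [0, 1, 9, 3, 4, 14, 6, 7, 12, 8, 10, 2, 15, 11, 5, 13] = (2 9 8 12 15 13 11)(5 14)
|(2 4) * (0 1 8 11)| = 4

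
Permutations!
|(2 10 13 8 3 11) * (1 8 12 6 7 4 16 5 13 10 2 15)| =35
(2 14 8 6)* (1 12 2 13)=(1 12 2 14 8 6 13)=[0, 12, 14, 3, 4, 5, 13, 7, 6, 9, 10, 11, 2, 1, 8]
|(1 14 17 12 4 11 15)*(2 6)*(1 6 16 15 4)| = 4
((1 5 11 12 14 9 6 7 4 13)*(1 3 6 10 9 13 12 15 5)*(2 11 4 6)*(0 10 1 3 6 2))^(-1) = (0 3 1 9 10)(2 7 6 13 14 12 4 5 15 11)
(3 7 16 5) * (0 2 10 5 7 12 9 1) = (0 2 10 5 3 12 9 1)(7 16) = [2, 0, 10, 12, 4, 3, 6, 16, 8, 1, 5, 11, 9, 13, 14, 15, 7]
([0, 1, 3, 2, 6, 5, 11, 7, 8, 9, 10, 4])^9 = (11)(2 3)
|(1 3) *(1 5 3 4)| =2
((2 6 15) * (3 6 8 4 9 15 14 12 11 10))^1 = ((2 8 4 9 15)(3 6 14 12 11 10))^1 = (2 8 4 9 15)(3 6 14 12 11 10)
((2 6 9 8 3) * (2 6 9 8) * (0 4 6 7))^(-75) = ((0 4 6 8 3 7)(2 9))^(-75) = (0 8)(2 9)(3 4)(6 7)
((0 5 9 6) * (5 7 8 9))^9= ((0 7 8 9 6))^9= (0 6 9 8 7)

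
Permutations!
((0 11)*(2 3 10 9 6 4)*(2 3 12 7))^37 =(0 11)(2 12 7)(3 9 4 10 6)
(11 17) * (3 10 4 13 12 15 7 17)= (3 10 4 13 12 15 7 17 11)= [0, 1, 2, 10, 13, 5, 6, 17, 8, 9, 4, 3, 15, 12, 14, 7, 16, 11]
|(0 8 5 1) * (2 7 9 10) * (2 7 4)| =12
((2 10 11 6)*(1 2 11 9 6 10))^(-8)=((1 2)(6 11 10 9))^(-8)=(11)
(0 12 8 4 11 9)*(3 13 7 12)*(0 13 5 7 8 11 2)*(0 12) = (0 3 5 7)(2 12 11 9 13 8 4) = [3, 1, 12, 5, 2, 7, 6, 0, 4, 13, 10, 9, 11, 8]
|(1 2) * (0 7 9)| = |(0 7 9)(1 2)| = 6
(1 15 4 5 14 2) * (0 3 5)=(0 3 5 14 2 1 15 4)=[3, 15, 1, 5, 0, 14, 6, 7, 8, 9, 10, 11, 12, 13, 2, 4]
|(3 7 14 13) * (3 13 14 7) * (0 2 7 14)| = |(0 2 7 14)| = 4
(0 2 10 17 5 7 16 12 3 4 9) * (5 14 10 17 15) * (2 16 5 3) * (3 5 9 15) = (0 16 12 2 17 14 10 3 4 15 5 7 9) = [16, 1, 17, 4, 15, 7, 6, 9, 8, 0, 3, 11, 2, 13, 10, 5, 12, 14]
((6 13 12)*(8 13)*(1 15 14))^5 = (1 14 15)(6 8 13 12)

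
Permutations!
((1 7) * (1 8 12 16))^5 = ((1 7 8 12 16))^5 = (16)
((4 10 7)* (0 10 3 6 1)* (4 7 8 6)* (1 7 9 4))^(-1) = ((0 10 8 6 7 9 4 3 1))^(-1) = (0 1 3 4 9 7 6 8 10)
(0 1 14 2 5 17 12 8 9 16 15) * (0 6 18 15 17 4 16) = (0 1 14 2 5 4 16 17 12 8 9)(6 18 15) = [1, 14, 5, 3, 16, 4, 18, 7, 9, 0, 10, 11, 8, 13, 2, 6, 17, 12, 15]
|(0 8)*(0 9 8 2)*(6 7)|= 2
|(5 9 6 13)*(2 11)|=|(2 11)(5 9 6 13)|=4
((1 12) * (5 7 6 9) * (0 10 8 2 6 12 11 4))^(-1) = ((0 10 8 2 6 9 5 7 12 1 11 4))^(-1) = (0 4 11 1 12 7 5 9 6 2 8 10)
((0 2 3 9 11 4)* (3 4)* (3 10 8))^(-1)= (0 4 2)(3 8 10 11 9)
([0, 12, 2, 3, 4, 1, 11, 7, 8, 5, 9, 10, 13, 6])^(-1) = [0, 5, 2, 3, 4, 9, 13, 7, 8, 10, 11, 6, 1, 12]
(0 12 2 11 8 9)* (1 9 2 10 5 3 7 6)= (0 12 10 5 3 7 6 1 9)(2 11 8)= [12, 9, 11, 7, 4, 3, 1, 6, 2, 0, 5, 8, 10]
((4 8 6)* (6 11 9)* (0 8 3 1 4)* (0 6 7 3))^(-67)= ((0 8 11 9 7 3 1 4))^(-67)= (0 3 11 4 7 8 1 9)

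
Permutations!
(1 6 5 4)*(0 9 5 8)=(0 9 5 4 1 6 8)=[9, 6, 2, 3, 1, 4, 8, 7, 0, 5]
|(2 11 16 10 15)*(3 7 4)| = 15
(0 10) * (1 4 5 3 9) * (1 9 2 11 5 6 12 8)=(0 10)(1 4 6 12 8)(2 11 5 3)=[10, 4, 11, 2, 6, 3, 12, 7, 1, 9, 0, 5, 8]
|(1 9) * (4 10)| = |(1 9)(4 10)| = 2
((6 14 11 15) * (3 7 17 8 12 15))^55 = (3 7 17 8 12 15 6 14 11)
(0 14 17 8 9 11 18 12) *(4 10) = (0 14 17 8 9 11 18 12)(4 10) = [14, 1, 2, 3, 10, 5, 6, 7, 9, 11, 4, 18, 0, 13, 17, 15, 16, 8, 12]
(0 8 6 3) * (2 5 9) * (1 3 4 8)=[1, 3, 5, 0, 8, 9, 4, 7, 6, 2]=(0 1 3)(2 5 9)(4 8 6)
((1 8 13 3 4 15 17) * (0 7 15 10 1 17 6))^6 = (17)(0 15)(6 7)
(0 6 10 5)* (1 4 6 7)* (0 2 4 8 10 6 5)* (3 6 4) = (0 7 1 8 10)(2 3 6 4 5) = [7, 8, 3, 6, 5, 2, 4, 1, 10, 9, 0]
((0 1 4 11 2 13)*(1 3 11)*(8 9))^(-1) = ((0 3 11 2 13)(1 4)(8 9))^(-1) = (0 13 2 11 3)(1 4)(8 9)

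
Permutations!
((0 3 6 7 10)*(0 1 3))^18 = ((1 3 6 7 10))^18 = (1 7 3 10 6)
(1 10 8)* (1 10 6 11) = [0, 6, 2, 3, 4, 5, 11, 7, 10, 9, 8, 1] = (1 6 11)(8 10)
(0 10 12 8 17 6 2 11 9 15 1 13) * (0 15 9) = (0 10 12 8 17 6 2 11)(1 13 15) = [10, 13, 11, 3, 4, 5, 2, 7, 17, 9, 12, 0, 8, 15, 14, 1, 16, 6]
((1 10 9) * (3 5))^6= ((1 10 9)(3 5))^6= (10)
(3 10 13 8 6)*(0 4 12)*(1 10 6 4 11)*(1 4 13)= [11, 10, 2, 6, 12, 5, 3, 7, 13, 9, 1, 4, 0, 8]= (0 11 4 12)(1 10)(3 6)(8 13)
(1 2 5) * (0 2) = (0 2 5 1) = [2, 0, 5, 3, 4, 1]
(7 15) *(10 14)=(7 15)(10 14)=[0, 1, 2, 3, 4, 5, 6, 15, 8, 9, 14, 11, 12, 13, 10, 7]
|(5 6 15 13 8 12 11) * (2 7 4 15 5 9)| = 18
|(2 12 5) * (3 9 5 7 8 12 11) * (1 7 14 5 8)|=8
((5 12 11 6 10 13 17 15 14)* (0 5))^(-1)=(0 14 15 17 13 10 6 11 12 5)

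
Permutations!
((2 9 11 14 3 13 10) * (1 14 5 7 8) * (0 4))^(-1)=((0 4)(1 14 3 13 10 2 9 11 5 7 8))^(-1)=(0 4)(1 8 7 5 11 9 2 10 13 3 14)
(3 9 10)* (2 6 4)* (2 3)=(2 6 4 3 9 10)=[0, 1, 6, 9, 3, 5, 4, 7, 8, 10, 2]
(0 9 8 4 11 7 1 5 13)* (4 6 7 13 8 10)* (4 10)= (0 9 4 11 13)(1 5 8 6 7)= [9, 5, 2, 3, 11, 8, 7, 1, 6, 4, 10, 13, 12, 0]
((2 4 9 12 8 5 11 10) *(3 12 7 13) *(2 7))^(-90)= ((2 4 9)(3 12 8 5 11 10 7 13))^(-90)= (3 7 11 8)(5 12 13 10)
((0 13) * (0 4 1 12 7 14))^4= (0 12 13 7 4 14 1)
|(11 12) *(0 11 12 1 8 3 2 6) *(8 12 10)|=9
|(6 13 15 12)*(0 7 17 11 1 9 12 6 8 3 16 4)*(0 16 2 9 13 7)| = 70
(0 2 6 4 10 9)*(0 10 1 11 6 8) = [2, 11, 8, 3, 1, 5, 4, 7, 0, 10, 9, 6] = (0 2 8)(1 11 6 4)(9 10)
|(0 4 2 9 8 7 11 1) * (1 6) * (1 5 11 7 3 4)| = |(0 1)(2 9 8 3 4)(5 11 6)| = 30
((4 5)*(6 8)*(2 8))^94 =(2 8 6)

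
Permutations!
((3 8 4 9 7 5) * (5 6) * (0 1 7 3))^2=((0 1 7 6 5)(3 8 4 9))^2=(0 7 5 1 6)(3 4)(8 9)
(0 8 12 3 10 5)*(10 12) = [8, 1, 2, 12, 4, 0, 6, 7, 10, 9, 5, 11, 3] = (0 8 10 5)(3 12)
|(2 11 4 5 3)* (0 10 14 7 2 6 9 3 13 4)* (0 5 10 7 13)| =|(0 7 2 11 5)(3 6 9)(4 10 14 13)| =60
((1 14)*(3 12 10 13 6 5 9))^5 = (1 14)(3 5 13 12 9 6 10)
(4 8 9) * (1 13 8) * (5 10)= (1 13 8 9 4)(5 10)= [0, 13, 2, 3, 1, 10, 6, 7, 9, 4, 5, 11, 12, 8]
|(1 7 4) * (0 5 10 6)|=12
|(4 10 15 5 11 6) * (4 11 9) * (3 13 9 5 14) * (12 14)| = 8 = |(3 13 9 4 10 15 12 14)(6 11)|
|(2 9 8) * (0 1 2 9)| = 6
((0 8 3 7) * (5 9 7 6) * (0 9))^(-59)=((0 8 3 6 5)(7 9))^(-59)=(0 8 3 6 5)(7 9)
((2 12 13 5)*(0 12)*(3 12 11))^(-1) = (0 2 5 13 12 3 11)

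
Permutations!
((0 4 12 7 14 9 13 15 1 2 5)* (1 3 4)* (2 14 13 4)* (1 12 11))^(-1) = ((0 12 7 13 15 3 2 5)(1 14 9 4 11))^(-1) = (0 5 2 3 15 13 7 12)(1 11 4 9 14)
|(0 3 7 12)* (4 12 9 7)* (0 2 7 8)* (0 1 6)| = 10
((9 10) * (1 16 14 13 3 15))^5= (1 15 3 13 14 16)(9 10)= ((1 16 14 13 3 15)(9 10))^5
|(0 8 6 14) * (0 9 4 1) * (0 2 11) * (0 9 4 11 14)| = |(0 8 6)(1 2 14 4)(9 11)| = 12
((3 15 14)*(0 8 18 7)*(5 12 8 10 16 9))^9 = ((0 10 16 9 5 12 8 18 7)(3 15 14))^9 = (18)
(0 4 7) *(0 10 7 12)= [4, 1, 2, 3, 12, 5, 6, 10, 8, 9, 7, 11, 0]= (0 4 12)(7 10)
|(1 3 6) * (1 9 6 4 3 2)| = |(1 2)(3 4)(6 9)| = 2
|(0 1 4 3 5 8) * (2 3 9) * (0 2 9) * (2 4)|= |(9)(0 1 2 3 5 8 4)|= 7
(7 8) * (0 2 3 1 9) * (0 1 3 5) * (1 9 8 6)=[2, 8, 5, 3, 4, 0, 1, 6, 7, 9]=(9)(0 2 5)(1 8 7 6)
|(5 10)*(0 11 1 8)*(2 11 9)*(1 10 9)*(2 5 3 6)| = 30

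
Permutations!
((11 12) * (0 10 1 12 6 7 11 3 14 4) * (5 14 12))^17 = (0 4 14 5 1 10)(3 12)(6 11 7)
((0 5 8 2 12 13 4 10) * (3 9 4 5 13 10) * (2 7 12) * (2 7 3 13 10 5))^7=(0 10)(2 4 3 5 7 13 9 8 12)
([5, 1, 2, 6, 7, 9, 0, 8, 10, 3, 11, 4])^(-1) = (0 6 3 9 5)(4 11 10 8 7)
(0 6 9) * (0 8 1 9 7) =(0 6 7)(1 9 8) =[6, 9, 2, 3, 4, 5, 7, 0, 1, 8]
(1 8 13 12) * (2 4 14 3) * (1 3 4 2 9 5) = (1 8 13 12 3 9 5)(4 14) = [0, 8, 2, 9, 14, 1, 6, 7, 13, 5, 10, 11, 3, 12, 4]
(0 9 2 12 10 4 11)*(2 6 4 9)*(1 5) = (0 2 12 10 9 6 4 11)(1 5) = [2, 5, 12, 3, 11, 1, 4, 7, 8, 6, 9, 0, 10]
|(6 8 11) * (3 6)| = |(3 6 8 11)| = 4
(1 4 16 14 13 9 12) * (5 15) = (1 4 16 14 13 9 12)(5 15) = [0, 4, 2, 3, 16, 15, 6, 7, 8, 12, 10, 11, 1, 9, 13, 5, 14]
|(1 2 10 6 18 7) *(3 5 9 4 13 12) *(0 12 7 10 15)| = |(0 12 3 5 9 4 13 7 1 2 15)(6 18 10)| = 33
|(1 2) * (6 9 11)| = |(1 2)(6 9 11)| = 6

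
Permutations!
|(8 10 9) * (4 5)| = |(4 5)(8 10 9)| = 6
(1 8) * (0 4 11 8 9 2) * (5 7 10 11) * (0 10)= (0 4 5 7)(1 9 2 10 11 8)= [4, 9, 10, 3, 5, 7, 6, 0, 1, 2, 11, 8]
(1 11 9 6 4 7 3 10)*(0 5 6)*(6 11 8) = (0 5 11 9)(1 8 6 4 7 3 10) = [5, 8, 2, 10, 7, 11, 4, 3, 6, 0, 1, 9]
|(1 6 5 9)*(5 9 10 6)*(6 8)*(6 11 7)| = 8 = |(1 5 10 8 11 7 6 9)|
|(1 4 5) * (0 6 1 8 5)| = 4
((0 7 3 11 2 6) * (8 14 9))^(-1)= ((0 7 3 11 2 6)(8 14 9))^(-1)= (0 6 2 11 3 7)(8 9 14)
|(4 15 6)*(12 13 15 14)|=6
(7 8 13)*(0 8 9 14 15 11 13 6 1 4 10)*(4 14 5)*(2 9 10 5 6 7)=(0 8 7 10)(1 14 15 11 13 2 9 6)(4 5)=[8, 14, 9, 3, 5, 4, 1, 10, 7, 6, 0, 13, 12, 2, 15, 11]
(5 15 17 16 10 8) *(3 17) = (3 17 16 10 8 5 15) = [0, 1, 2, 17, 4, 15, 6, 7, 5, 9, 8, 11, 12, 13, 14, 3, 10, 16]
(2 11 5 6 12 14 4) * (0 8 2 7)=(0 8 2 11 5 6 12 14 4 7)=[8, 1, 11, 3, 7, 6, 12, 0, 2, 9, 10, 5, 14, 13, 4]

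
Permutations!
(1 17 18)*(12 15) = [0, 17, 2, 3, 4, 5, 6, 7, 8, 9, 10, 11, 15, 13, 14, 12, 16, 18, 1] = (1 17 18)(12 15)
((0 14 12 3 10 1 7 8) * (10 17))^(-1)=(0 8 7 1 10 17 3 12 14)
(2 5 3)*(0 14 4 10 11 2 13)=(0 14 4 10 11 2 5 3 13)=[14, 1, 5, 13, 10, 3, 6, 7, 8, 9, 11, 2, 12, 0, 4]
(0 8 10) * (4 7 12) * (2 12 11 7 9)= (0 8 10)(2 12 4 9)(7 11)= [8, 1, 12, 3, 9, 5, 6, 11, 10, 2, 0, 7, 4]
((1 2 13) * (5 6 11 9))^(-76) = ((1 2 13)(5 6 11 9))^(-76) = (1 13 2)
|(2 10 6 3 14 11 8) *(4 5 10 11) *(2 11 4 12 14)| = 6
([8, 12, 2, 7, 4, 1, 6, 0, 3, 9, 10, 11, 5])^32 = (1 5 12)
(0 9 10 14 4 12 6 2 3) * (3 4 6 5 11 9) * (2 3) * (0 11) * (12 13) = (0 2 4 13 12 5)(3 11 9 10 14 6) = [2, 1, 4, 11, 13, 0, 3, 7, 8, 10, 14, 9, 5, 12, 6]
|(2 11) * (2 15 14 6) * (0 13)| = |(0 13)(2 11 15 14 6)| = 10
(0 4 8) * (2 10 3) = (0 4 8)(2 10 3) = [4, 1, 10, 2, 8, 5, 6, 7, 0, 9, 3]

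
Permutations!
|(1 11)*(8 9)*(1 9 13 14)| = 6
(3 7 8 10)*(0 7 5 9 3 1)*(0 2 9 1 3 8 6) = (0 7 6)(1 2 9 8 10 3 5) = [7, 2, 9, 5, 4, 1, 0, 6, 10, 8, 3]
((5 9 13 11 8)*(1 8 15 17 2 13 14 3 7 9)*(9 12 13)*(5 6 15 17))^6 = ((1 8 6 15 5)(2 9 14 3 7 12 13 11 17))^6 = (1 8 6 15 5)(2 13 3)(7 9 11)(12 14 17)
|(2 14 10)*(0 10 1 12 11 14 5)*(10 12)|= 8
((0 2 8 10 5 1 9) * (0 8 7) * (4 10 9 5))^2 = ((0 2 7)(1 5)(4 10)(8 9))^2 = (10)(0 7 2)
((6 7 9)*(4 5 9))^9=(4 7 6 9 5)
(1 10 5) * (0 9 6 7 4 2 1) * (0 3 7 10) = (0 9 6 10 5 3 7 4 2 1) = [9, 0, 1, 7, 2, 3, 10, 4, 8, 6, 5]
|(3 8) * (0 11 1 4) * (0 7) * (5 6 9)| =|(0 11 1 4 7)(3 8)(5 6 9)| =30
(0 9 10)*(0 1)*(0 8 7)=(0 9 10 1 8 7)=[9, 8, 2, 3, 4, 5, 6, 0, 7, 10, 1]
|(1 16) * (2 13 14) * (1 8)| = |(1 16 8)(2 13 14)| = 3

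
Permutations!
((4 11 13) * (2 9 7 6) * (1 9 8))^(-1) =(1 8 2 6 7 9)(4 13 11)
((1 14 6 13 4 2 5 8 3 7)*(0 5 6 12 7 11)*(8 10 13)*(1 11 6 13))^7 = ((0 5 10 1 14 12 7 11)(2 13 4)(3 6 8))^7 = (0 11 7 12 14 1 10 5)(2 13 4)(3 6 8)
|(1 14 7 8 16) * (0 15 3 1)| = |(0 15 3 1 14 7 8 16)| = 8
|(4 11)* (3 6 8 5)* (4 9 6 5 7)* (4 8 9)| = |(3 5)(4 11)(6 9)(7 8)| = 2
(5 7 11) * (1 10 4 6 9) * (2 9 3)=(1 10 4 6 3 2 9)(5 7 11)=[0, 10, 9, 2, 6, 7, 3, 11, 8, 1, 4, 5]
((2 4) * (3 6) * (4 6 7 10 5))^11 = ((2 6 3 7 10 5 4))^11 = (2 10 6 5 3 4 7)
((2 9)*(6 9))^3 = (9) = ((2 6 9))^3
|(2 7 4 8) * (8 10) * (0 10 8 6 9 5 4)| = 9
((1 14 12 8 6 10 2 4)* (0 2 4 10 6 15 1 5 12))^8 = ((0 2 10 4 5 12 8 15 1 14))^8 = (0 1 8 5 10)(2 14 15 12 4)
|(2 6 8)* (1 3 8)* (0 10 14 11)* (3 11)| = 9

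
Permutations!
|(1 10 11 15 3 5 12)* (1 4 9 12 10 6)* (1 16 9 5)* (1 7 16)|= 10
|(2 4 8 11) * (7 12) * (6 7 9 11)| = 8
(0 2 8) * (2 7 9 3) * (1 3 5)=(0 7 9 5 1 3 2 8)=[7, 3, 8, 2, 4, 1, 6, 9, 0, 5]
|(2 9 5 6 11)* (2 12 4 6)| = 12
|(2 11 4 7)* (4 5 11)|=6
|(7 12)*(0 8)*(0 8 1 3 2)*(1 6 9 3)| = |(0 6 9 3 2)(7 12)| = 10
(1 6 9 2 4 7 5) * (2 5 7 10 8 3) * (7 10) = [0, 6, 4, 2, 7, 1, 9, 10, 3, 5, 8] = (1 6 9 5)(2 4 7 10 8 3)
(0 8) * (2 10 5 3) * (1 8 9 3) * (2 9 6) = [6, 8, 10, 9, 4, 1, 2, 7, 0, 3, 5] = (0 6 2 10 5 1 8)(3 9)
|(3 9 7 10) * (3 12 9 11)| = |(3 11)(7 10 12 9)| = 4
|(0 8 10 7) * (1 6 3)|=|(0 8 10 7)(1 6 3)|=12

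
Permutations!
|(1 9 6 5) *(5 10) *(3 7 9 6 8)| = 4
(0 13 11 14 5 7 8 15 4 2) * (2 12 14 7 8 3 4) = [13, 1, 0, 4, 12, 8, 6, 3, 15, 9, 10, 7, 14, 11, 5, 2] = (0 13 11 7 3 4 12 14 5 8 15 2)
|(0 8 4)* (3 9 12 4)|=|(0 8 3 9 12 4)|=6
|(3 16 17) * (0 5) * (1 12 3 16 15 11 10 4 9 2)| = |(0 5)(1 12 3 15 11 10 4 9 2)(16 17)| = 18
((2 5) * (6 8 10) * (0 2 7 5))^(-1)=(0 2)(5 7)(6 10 8)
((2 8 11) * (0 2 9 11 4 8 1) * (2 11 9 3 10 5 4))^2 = ((0 11 3 10 5 4 8 2 1))^2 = (0 3 5 8 1 11 10 4 2)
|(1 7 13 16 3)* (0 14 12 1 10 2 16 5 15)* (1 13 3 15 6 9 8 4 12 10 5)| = 30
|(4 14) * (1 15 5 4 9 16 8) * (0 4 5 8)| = 15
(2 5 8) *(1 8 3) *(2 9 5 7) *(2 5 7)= (1 8 9 7 5 3)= [0, 8, 2, 1, 4, 3, 6, 5, 9, 7]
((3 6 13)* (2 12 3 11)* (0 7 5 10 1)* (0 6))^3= (0 10 13 12 7 1 11 3 5 6 2)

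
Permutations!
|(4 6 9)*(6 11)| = |(4 11 6 9)| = 4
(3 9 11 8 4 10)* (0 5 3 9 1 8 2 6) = [5, 8, 6, 1, 10, 3, 0, 7, 4, 11, 9, 2] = (0 5 3 1 8 4 10 9 11 2 6)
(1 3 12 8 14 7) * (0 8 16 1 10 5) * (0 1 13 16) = (0 8 14 7 10 5 1 3 12)(13 16) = [8, 3, 2, 12, 4, 1, 6, 10, 14, 9, 5, 11, 0, 16, 7, 15, 13]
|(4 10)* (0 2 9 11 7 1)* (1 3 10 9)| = |(0 2 1)(3 10 4 9 11 7)| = 6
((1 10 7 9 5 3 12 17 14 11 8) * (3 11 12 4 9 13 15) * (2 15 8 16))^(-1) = (1 8 13 7 10)(2 16 11 5 9 4 3 15)(12 14 17)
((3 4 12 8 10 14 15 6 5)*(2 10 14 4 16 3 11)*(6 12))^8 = (16)(2 4 5)(6 11 10)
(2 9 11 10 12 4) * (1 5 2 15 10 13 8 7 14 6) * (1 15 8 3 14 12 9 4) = [0, 5, 4, 14, 8, 2, 15, 12, 7, 11, 9, 13, 1, 3, 6, 10] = (1 5 2 4 8 7 12)(3 14 6 15 10 9 11 13)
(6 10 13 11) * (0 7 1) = (0 7 1)(6 10 13 11) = [7, 0, 2, 3, 4, 5, 10, 1, 8, 9, 13, 6, 12, 11]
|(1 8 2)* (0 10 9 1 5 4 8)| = |(0 10 9 1)(2 5 4 8)| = 4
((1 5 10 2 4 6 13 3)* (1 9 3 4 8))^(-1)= ((1 5 10 2 8)(3 9)(4 6 13))^(-1)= (1 8 2 10 5)(3 9)(4 13 6)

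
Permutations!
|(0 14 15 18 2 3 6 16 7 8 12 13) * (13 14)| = 10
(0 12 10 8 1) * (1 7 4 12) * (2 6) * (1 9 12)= (0 9 12 10 8 7 4 1)(2 6)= [9, 0, 6, 3, 1, 5, 2, 4, 7, 12, 8, 11, 10]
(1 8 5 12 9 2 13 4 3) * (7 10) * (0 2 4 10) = [2, 8, 13, 1, 3, 12, 6, 0, 5, 4, 7, 11, 9, 10] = (0 2 13 10 7)(1 8 5 12 9 4 3)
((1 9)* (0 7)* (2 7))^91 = (0 2 7)(1 9)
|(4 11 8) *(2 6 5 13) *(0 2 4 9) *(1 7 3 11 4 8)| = |(0 2 6 5 13 8 9)(1 7 3 11)| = 28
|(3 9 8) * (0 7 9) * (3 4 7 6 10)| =4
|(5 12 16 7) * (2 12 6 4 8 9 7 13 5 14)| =|(2 12 16 13 5 6 4 8 9 7 14)| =11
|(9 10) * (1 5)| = |(1 5)(9 10)| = 2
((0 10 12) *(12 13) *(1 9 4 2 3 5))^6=(0 13)(10 12)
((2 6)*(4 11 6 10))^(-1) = ((2 10 4 11 6))^(-1) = (2 6 11 4 10)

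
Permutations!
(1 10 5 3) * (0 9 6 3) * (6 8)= (0 9 8 6 3 1 10 5)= [9, 10, 2, 1, 4, 0, 3, 7, 6, 8, 5]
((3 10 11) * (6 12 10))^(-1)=((3 6 12 10 11))^(-1)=(3 11 10 12 6)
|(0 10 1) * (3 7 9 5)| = 12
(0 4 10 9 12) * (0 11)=(0 4 10 9 12 11)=[4, 1, 2, 3, 10, 5, 6, 7, 8, 12, 9, 0, 11]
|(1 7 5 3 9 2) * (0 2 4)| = 8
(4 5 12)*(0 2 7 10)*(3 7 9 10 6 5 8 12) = (0 2 9 10)(3 7 6 5)(4 8 12) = [2, 1, 9, 7, 8, 3, 5, 6, 12, 10, 0, 11, 4]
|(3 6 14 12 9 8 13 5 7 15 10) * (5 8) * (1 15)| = 10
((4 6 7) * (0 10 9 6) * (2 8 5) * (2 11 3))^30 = (11)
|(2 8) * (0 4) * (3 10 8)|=|(0 4)(2 3 10 8)|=4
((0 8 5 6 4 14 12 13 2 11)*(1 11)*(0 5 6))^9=((0 8 6 4 14 12 13 2 1 11 5))^9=(0 11 2 12 4 8 5 1 13 14 6)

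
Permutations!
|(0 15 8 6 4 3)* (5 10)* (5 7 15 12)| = |(0 12 5 10 7 15 8 6 4 3)| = 10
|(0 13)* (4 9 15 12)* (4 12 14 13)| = 6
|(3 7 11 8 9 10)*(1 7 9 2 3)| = |(1 7 11 8 2 3 9 10)| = 8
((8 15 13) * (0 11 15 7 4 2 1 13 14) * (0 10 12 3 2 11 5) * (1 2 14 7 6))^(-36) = (15)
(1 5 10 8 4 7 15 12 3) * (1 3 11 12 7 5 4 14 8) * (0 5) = (0 5 10 1 4)(7 15)(8 14)(11 12) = [5, 4, 2, 3, 0, 10, 6, 15, 14, 9, 1, 12, 11, 13, 8, 7]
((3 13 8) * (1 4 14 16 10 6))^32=(1 14 10)(3 8 13)(4 16 6)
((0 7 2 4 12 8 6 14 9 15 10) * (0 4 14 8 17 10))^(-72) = (17)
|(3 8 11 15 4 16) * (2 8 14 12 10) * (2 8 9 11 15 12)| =11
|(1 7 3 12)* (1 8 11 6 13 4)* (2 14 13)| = |(1 7 3 12 8 11 6 2 14 13 4)| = 11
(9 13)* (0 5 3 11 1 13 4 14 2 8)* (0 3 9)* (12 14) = (0 5 9 4 12 14 2 8 3 11 1 13) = [5, 13, 8, 11, 12, 9, 6, 7, 3, 4, 10, 1, 14, 0, 2]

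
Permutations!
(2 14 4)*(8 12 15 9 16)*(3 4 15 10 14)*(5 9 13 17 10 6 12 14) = (2 3 4)(5 9 16 8 14 15 13 17 10)(6 12) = [0, 1, 3, 4, 2, 9, 12, 7, 14, 16, 5, 11, 6, 17, 15, 13, 8, 10]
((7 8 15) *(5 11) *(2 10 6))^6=(15)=((2 10 6)(5 11)(7 8 15))^6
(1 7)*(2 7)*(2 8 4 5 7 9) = (1 8 4 5 7)(2 9) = [0, 8, 9, 3, 5, 7, 6, 1, 4, 2]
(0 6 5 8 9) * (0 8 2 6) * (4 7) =[0, 1, 6, 3, 7, 2, 5, 4, 9, 8] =(2 6 5)(4 7)(8 9)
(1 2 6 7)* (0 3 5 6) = (0 3 5 6 7 1 2) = [3, 2, 0, 5, 4, 6, 7, 1]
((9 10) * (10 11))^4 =((9 11 10))^4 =(9 11 10)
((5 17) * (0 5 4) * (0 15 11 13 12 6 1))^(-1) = (0 1 6 12 13 11 15 4 17 5)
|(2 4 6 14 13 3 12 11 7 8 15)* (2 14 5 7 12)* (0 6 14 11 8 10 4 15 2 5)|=70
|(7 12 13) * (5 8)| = 6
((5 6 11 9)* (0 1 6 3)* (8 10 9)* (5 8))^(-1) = ((0 1 6 11 5 3)(8 10 9))^(-1) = (0 3 5 11 6 1)(8 9 10)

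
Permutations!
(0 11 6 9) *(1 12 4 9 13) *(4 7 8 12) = (0 11 6 13 1 4 9)(7 8 12) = [11, 4, 2, 3, 9, 5, 13, 8, 12, 0, 10, 6, 7, 1]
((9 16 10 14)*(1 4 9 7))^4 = (1 10 4 14 9 7 16)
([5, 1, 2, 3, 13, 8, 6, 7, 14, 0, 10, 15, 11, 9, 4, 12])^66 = (15)(0 14 9 8 13 5 4)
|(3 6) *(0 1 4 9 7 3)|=|(0 1 4 9 7 3 6)|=7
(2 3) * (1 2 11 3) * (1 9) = (1 2 9)(3 11) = [0, 2, 9, 11, 4, 5, 6, 7, 8, 1, 10, 3]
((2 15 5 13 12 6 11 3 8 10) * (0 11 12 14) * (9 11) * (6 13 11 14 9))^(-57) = (0 13)(2 10 8 3 11 5 15)(6 9)(12 14)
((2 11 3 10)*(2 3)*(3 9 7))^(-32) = ((2 11)(3 10 9 7))^(-32) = (11)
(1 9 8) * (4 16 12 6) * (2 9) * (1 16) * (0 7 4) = (0 7 4 1 2 9 8 16 12 6) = [7, 2, 9, 3, 1, 5, 0, 4, 16, 8, 10, 11, 6, 13, 14, 15, 12]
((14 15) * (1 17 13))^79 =(1 17 13)(14 15)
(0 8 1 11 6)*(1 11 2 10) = (0 8 11 6)(1 2 10) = [8, 2, 10, 3, 4, 5, 0, 7, 11, 9, 1, 6]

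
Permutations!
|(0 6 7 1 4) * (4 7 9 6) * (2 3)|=|(0 4)(1 7)(2 3)(6 9)|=2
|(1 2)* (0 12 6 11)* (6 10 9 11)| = 10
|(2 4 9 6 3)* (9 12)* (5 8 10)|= 6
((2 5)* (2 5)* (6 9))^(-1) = ((6 9))^(-1) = (6 9)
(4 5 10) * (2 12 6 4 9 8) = (2 12 6 4 5 10 9 8) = [0, 1, 12, 3, 5, 10, 4, 7, 2, 8, 9, 11, 6]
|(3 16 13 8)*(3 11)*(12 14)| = 10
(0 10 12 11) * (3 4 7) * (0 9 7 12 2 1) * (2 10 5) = [5, 0, 1, 4, 12, 2, 6, 3, 8, 7, 10, 9, 11] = (0 5 2 1)(3 4 12 11 9 7)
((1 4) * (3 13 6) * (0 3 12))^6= (0 3 13 6 12)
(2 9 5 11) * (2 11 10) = (11)(2 9 5 10) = [0, 1, 9, 3, 4, 10, 6, 7, 8, 5, 2, 11]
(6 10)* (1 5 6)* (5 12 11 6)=[0, 12, 2, 3, 4, 5, 10, 7, 8, 9, 1, 6, 11]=(1 12 11 6 10)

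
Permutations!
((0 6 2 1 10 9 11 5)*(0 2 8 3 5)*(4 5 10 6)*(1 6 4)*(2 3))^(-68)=(0 3)(1 10)(2 6 8)(4 9)(5 11)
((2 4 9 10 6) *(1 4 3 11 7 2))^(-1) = ((1 4 9 10 6)(2 3 11 7))^(-1) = (1 6 10 9 4)(2 7 11 3)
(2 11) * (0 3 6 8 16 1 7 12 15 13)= (0 3 6 8 16 1 7 12 15 13)(2 11)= [3, 7, 11, 6, 4, 5, 8, 12, 16, 9, 10, 2, 15, 0, 14, 13, 1]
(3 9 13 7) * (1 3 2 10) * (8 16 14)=(1 3 9 13 7 2 10)(8 16 14)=[0, 3, 10, 9, 4, 5, 6, 2, 16, 13, 1, 11, 12, 7, 8, 15, 14]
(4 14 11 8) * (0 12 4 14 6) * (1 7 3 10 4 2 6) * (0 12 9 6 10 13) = [9, 7, 10, 13, 1, 5, 12, 3, 14, 6, 4, 8, 2, 0, 11] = (0 9 6 12 2 10 4 1 7 3 13)(8 14 11)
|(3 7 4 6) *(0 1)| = 4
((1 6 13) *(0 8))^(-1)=(0 8)(1 13 6)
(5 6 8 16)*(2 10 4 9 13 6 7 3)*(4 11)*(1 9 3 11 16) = (1 9 13 6 8)(2 10 16 5 7 11 4 3) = [0, 9, 10, 2, 3, 7, 8, 11, 1, 13, 16, 4, 12, 6, 14, 15, 5]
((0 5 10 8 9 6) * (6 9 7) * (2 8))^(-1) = ((0 5 10 2 8 7 6))^(-1) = (0 6 7 8 2 10 5)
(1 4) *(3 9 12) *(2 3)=(1 4)(2 3 9 12)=[0, 4, 3, 9, 1, 5, 6, 7, 8, 12, 10, 11, 2]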